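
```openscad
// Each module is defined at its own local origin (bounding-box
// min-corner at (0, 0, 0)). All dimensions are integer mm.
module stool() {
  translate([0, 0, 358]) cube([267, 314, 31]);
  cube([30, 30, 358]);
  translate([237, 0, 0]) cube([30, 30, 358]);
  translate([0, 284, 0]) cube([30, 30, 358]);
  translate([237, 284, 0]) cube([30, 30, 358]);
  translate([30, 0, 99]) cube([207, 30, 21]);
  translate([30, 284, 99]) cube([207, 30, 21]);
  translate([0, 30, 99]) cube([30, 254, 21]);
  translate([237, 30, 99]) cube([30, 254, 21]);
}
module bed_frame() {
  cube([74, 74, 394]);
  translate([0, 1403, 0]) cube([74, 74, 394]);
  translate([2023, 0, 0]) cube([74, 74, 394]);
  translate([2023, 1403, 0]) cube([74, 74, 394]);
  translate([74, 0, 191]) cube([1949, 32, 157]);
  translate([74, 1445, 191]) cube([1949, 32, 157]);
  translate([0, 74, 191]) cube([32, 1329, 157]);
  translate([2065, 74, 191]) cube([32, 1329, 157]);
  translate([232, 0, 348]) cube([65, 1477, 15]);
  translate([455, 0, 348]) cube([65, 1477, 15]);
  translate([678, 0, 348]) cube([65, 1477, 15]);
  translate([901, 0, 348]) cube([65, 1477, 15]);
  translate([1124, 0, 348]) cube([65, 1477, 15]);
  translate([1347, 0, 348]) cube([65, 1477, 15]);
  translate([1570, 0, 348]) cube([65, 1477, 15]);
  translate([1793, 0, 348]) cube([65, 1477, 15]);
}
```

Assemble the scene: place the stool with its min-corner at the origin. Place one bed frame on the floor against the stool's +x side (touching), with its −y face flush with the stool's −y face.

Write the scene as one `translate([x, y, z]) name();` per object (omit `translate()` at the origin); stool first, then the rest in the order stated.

stool();
translate([267, 0, 0]) bed_frame();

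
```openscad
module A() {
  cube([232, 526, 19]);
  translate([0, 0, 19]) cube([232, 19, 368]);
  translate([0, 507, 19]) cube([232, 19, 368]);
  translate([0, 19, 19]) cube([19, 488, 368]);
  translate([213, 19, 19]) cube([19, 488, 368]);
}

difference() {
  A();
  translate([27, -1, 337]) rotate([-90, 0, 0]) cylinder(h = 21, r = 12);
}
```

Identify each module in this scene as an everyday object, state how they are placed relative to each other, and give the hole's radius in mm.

A is an open box. The open box has a circular hole through its front wall. The hole's radius is 12 mm.

The subtracted cylinder has r = 12 mm.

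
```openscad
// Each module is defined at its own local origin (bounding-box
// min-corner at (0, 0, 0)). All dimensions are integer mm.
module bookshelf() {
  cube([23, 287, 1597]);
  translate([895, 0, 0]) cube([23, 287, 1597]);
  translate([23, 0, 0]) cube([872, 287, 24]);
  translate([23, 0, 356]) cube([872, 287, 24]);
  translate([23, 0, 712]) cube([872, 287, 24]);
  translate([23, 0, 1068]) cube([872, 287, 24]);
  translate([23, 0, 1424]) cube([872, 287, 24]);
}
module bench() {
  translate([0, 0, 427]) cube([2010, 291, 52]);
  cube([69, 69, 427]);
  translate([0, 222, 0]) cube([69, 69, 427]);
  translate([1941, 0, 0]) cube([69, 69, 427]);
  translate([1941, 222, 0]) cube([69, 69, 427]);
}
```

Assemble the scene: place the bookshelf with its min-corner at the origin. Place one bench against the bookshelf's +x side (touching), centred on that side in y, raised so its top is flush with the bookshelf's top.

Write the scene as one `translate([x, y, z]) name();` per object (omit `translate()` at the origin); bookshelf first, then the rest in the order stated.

bookshelf();
translate([918, -2, 1118]) bench();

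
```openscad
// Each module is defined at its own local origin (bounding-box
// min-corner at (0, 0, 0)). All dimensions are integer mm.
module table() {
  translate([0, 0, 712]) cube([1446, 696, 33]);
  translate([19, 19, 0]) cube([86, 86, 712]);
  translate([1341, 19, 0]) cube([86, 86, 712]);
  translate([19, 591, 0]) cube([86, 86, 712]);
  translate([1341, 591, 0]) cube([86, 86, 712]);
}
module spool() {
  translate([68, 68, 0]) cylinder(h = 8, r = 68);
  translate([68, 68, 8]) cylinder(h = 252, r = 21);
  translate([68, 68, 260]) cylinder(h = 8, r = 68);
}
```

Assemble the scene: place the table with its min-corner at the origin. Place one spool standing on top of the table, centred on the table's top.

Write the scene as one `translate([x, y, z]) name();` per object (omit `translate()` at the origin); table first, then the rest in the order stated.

table();
translate([655, 280, 745]) spool();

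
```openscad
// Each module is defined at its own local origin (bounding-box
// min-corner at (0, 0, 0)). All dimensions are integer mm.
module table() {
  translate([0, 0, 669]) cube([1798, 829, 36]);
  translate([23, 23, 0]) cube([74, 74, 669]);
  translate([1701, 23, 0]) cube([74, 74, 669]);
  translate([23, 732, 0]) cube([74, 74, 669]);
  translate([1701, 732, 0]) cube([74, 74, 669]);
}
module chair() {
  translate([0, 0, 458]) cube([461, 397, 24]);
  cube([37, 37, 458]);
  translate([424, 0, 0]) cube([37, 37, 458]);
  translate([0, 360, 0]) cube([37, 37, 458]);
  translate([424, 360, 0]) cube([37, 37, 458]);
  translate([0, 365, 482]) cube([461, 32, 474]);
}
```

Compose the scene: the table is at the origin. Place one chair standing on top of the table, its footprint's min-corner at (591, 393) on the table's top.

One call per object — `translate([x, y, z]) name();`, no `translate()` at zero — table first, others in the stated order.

table();
translate([591, 393, 705]) chair();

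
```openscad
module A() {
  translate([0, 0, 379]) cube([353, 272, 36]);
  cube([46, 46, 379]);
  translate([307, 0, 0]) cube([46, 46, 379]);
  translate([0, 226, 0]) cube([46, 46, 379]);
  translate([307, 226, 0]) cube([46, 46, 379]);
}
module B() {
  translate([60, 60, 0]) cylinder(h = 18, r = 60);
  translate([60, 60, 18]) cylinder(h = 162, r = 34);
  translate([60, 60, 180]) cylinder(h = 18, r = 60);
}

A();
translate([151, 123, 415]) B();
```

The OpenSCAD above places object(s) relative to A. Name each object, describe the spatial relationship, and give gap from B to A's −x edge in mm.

A is a stool. B is a spool. The spool is on top of the stool. The gap from the spool to the stool's −x edge is 151 mm.

The spool's min-x is at 151; the stool's min-x is 0; gap = 151 mm.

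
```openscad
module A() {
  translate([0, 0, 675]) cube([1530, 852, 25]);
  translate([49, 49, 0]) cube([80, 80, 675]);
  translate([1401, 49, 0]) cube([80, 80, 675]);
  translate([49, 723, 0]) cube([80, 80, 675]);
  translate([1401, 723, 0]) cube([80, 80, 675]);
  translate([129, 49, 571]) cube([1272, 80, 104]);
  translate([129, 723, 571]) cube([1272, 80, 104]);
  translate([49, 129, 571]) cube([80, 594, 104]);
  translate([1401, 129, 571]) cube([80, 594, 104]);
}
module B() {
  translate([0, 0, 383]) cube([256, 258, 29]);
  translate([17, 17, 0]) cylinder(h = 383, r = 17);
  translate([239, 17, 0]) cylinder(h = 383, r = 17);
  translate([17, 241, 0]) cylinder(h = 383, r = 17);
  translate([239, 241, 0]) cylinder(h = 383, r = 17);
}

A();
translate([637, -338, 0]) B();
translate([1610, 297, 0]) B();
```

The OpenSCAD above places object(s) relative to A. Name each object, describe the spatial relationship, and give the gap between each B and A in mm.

Each stool's nearest face is 80 mm from the table's bounding box.

A is a table. B is a stool. Two stools sit around the table at the −y, +x sides. The gap between each stool and the table is 80 mm.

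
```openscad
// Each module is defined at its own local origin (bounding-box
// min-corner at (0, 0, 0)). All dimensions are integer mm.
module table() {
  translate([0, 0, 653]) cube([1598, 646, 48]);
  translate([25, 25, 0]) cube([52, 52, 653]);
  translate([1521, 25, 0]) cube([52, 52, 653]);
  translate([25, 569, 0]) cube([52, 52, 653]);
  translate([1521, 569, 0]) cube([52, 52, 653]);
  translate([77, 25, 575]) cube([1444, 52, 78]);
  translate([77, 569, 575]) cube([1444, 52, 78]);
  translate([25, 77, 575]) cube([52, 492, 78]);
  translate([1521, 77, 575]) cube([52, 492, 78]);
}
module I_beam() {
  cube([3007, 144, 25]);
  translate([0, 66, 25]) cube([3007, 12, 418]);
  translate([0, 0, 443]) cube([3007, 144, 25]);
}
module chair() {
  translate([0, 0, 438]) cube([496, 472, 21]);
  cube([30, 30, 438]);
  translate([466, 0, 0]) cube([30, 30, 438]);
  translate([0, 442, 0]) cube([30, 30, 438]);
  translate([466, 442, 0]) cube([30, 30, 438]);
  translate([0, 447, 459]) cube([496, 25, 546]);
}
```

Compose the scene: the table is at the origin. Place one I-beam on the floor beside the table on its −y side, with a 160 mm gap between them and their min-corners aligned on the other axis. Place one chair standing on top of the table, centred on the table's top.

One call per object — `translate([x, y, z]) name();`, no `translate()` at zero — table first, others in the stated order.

table();
translate([0, -304, 0]) I_beam();
translate([551, 87, 701]) chair();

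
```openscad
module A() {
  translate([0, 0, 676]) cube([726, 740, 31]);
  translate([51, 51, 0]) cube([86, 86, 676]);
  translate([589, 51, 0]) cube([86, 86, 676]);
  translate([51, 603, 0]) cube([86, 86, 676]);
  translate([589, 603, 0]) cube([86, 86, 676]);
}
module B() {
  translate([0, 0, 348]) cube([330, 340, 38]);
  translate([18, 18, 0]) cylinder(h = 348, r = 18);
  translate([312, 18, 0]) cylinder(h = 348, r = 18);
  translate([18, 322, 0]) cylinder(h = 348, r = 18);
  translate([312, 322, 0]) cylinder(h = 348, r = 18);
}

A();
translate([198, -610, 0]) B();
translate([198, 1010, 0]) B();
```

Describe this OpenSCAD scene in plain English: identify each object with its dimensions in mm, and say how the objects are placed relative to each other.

A is a rectangular dining table. The top is 726×740×31 mm with its upper surface at z = 707 mm. It stands on four 86×86 mm square legs, each inset 51 mm from the nearest pair of top edges, running from the floor to the underside of the top.

B is a four-legged stool. The seat is 330×340 mm, 38 mm thick, top at z = 386 mm. It stands on four round legs, each 36 mm in diameter, from z = 0 to the seat underside, each leg's axis is inset half a diameter from the nearest pair of seat edges (so the leg's bounding box is flush with the corner).

Two stools sit around the table at the −y, +y sides.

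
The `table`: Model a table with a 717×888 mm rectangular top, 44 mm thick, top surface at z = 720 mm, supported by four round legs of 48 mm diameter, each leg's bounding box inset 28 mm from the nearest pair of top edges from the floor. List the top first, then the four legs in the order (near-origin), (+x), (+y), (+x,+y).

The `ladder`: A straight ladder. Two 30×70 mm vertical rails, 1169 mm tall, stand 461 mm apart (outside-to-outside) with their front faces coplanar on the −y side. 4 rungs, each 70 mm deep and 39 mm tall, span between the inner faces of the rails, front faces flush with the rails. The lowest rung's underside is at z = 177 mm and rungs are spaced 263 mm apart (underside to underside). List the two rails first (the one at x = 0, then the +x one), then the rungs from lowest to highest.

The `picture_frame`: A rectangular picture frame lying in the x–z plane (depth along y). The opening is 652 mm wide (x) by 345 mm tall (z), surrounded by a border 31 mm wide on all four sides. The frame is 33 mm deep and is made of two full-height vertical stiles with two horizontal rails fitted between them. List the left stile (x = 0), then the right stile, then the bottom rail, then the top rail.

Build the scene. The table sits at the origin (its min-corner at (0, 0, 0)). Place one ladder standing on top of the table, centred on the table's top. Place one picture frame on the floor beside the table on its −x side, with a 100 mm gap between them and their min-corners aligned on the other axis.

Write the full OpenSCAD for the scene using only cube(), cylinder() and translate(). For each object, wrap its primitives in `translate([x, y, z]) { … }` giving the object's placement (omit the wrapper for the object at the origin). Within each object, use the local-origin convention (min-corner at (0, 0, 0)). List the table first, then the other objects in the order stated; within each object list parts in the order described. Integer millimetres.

translate([0, 0, 676]) cube([717, 888, 44]);
translate([52, 52, 0]) cylinder(h = 676, r = 24);
translate([665, 52, 0]) cylinder(h = 676, r = 24);
translate([52, 836, 0]) cylinder(h = 676, r = 24);
translate([665, 836, 0]) cylinder(h = 676, r = 24);
translate([128, 409, 720]) {
  cube([30, 70, 1169]);
  translate([431, 0, 0]) cube([30, 70, 1169]);
  translate([30, 0, 177]) cube([401, 70, 39]);
  translate([30, 0, 440]) cube([401, 70, 39]);
  translate([30, 0, 703]) cube([401, 70, 39]);
  translate([30, 0, 966]) cube([401, 70, 39]);
}
translate([-814, 0, 0]) {
  cube([31, 33, 407]);
  translate([683, 0, 0]) cube([31, 33, 407]);
  translate([31, 0, 0]) cube([652, 33, 31]);
  translate([31, 0, 376]) cube([652, 33, 31]);
}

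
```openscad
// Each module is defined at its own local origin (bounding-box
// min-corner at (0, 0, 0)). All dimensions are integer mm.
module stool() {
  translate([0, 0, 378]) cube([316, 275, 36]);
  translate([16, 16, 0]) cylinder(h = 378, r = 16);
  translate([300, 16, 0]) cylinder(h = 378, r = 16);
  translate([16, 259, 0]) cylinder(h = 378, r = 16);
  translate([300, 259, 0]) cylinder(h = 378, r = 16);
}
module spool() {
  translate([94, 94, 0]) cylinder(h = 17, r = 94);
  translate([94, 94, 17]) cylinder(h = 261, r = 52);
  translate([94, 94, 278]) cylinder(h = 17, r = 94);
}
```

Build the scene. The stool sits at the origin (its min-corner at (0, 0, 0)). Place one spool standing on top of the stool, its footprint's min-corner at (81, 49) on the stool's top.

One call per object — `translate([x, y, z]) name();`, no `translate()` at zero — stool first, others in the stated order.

stool();
translate([81, 49, 414]) spool();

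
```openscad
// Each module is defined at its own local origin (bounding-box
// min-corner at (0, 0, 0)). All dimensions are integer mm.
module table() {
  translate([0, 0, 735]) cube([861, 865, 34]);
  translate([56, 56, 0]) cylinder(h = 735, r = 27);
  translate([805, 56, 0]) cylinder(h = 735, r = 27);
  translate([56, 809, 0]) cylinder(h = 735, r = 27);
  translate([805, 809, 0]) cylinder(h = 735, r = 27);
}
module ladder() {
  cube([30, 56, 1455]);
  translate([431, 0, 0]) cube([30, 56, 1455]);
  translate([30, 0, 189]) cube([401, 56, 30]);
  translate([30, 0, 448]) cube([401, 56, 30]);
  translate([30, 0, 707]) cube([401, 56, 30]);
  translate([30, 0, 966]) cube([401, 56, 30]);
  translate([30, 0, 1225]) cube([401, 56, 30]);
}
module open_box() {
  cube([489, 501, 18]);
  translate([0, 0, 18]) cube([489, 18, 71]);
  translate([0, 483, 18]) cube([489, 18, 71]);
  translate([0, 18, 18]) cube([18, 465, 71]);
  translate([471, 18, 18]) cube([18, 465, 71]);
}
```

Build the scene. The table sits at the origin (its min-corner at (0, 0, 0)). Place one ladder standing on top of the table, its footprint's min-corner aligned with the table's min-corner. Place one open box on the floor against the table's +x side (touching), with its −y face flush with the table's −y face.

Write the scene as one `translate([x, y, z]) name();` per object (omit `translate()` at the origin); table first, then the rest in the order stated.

table();
translate([0, 0, 769]) ladder();
translate([861, 0, 0]) open_box();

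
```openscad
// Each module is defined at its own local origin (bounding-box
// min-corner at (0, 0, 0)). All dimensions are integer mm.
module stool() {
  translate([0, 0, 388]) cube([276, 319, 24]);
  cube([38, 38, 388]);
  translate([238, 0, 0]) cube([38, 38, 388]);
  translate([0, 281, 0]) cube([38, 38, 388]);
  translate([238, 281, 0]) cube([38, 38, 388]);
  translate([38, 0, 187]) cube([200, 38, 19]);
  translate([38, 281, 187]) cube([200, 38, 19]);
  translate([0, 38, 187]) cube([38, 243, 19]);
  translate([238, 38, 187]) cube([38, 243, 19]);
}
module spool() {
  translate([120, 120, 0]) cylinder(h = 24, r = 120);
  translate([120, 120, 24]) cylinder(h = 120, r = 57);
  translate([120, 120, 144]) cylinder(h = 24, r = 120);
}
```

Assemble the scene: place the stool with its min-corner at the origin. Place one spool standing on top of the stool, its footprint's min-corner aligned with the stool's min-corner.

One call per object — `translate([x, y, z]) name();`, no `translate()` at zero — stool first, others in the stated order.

stool();
translate([0, 0, 412]) spool();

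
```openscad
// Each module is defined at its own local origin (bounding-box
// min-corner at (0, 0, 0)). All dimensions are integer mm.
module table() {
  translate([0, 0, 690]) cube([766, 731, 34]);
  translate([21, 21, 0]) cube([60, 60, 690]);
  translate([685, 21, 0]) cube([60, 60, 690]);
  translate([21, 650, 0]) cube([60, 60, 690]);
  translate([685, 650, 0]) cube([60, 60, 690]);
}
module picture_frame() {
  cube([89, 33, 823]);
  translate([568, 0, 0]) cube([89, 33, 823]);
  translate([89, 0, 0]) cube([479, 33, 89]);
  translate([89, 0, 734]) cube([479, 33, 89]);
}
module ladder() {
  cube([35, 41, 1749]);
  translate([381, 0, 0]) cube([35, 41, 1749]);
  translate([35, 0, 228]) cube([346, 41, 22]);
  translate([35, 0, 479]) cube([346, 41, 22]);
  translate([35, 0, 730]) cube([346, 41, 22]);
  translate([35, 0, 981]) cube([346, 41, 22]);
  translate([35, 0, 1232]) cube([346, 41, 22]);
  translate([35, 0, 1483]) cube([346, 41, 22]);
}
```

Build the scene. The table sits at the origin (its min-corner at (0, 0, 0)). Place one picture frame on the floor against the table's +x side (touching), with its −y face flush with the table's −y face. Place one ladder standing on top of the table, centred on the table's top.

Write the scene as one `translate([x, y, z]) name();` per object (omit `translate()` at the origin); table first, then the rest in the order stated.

table();
translate([766, 0, 0]) picture_frame();
translate([175, 345, 724]) ladder();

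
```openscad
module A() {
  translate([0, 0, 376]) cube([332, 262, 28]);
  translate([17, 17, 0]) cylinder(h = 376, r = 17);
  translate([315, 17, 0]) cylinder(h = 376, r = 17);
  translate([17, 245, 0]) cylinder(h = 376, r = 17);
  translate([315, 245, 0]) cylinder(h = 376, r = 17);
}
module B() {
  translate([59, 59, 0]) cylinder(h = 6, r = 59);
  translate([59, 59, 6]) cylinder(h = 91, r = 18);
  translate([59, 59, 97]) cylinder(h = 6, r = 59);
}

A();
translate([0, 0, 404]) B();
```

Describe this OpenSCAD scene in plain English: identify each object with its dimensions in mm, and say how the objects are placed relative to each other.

A is a simple wooden stool: a rectangular seat 332 mm (x) by 262 mm (y), 28 mm thick, top face at z = 404 mm, on four round legs, each 34 mm in diameter. The legs rest on z = 0, each leg's axis is inset half a diameter from the nearest pair of seat edges (so the leg's bounding box is flush with the corner).

B is a spool: two coaxial disc flanges of radius 59 mm and thickness 6 mm, joined by a core cylinder of radius 18 mm and height 91 mm. The lower flange rests on z = 0 and the three cylinders share a vertical axis.

The spool is on top of the stool.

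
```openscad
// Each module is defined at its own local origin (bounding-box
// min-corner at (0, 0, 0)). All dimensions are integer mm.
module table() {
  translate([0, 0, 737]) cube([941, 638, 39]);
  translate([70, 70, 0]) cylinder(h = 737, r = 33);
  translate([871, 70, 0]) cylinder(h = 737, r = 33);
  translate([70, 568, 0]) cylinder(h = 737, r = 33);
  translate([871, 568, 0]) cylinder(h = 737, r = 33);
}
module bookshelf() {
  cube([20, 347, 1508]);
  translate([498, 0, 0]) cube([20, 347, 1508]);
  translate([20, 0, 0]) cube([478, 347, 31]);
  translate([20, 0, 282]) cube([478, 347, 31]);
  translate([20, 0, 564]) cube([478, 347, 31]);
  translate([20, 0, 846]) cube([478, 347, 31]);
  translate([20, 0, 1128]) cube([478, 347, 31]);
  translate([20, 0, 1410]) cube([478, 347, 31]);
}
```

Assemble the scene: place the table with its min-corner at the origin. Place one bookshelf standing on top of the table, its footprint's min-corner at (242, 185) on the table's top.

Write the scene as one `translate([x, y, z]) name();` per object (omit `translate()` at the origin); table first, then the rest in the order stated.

table();
translate([242, 185, 776]) bookshelf();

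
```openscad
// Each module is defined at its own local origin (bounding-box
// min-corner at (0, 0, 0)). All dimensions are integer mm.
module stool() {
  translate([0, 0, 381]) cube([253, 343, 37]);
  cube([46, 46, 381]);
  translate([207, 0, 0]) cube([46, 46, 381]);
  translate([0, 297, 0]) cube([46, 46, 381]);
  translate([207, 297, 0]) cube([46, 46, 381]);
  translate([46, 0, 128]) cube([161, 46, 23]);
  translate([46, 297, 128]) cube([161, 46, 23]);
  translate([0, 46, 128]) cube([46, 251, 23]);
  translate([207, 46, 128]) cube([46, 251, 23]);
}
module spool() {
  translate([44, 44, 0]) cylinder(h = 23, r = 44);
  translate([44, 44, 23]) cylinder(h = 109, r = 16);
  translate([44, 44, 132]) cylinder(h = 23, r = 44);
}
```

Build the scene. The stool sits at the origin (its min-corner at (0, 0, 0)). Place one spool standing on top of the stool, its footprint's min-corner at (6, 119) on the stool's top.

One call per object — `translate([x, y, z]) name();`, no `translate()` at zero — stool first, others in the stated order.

stool();
translate([6, 119, 418]) spool();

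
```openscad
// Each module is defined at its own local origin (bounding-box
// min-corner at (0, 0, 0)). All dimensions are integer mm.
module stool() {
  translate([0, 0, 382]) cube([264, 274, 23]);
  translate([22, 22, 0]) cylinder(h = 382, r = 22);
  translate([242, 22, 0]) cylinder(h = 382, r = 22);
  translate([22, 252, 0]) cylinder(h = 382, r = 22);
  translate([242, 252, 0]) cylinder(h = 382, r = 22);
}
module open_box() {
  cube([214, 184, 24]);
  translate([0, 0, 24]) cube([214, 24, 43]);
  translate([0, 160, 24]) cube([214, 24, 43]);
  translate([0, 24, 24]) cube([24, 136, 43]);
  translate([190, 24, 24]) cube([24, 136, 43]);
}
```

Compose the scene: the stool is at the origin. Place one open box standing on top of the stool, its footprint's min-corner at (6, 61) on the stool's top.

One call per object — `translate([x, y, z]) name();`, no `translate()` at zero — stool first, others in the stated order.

stool();
translate([6, 61, 405]) open_box();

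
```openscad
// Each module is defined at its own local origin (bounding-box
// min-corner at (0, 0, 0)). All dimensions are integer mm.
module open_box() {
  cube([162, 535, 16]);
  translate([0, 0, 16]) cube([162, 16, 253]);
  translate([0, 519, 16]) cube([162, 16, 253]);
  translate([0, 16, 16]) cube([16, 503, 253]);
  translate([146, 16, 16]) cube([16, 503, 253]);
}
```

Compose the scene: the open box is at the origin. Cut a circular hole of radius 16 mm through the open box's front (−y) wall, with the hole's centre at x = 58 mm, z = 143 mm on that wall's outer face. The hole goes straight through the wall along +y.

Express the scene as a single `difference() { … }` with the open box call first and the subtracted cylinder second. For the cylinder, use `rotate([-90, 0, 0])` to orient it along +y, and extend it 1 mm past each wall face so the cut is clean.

difference() {
  open_box();
  translate([58, -1, 143]) rotate([-90, 0, 0]) cylinder(h = 18, r = 16);
}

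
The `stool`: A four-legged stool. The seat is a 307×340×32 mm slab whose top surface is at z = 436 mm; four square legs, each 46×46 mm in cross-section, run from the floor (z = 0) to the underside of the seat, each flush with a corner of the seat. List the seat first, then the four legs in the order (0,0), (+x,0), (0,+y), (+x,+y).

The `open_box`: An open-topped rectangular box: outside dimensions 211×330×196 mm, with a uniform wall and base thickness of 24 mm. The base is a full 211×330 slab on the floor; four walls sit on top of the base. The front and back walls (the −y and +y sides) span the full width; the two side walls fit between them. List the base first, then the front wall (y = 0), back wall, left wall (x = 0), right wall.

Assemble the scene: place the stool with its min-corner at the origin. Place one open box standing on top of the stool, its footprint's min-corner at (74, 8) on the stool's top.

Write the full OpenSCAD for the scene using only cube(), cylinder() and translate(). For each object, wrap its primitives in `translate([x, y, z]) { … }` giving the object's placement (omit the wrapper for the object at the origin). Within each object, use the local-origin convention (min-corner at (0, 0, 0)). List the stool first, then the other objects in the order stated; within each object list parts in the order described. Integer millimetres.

translate([0, 0, 404]) cube([307, 340, 32]);
cube([46, 46, 404]);
translate([261, 0, 0]) cube([46, 46, 404]);
translate([0, 294, 0]) cube([46, 46, 404]);
translate([261, 294, 0]) cube([46, 46, 404]);
translate([74, 8, 436]) {
  cube([211, 330, 24]);
  translate([0, 0, 24]) cube([211, 24, 172]);
  translate([0, 306, 24]) cube([211, 24, 172]);
  translate([0, 24, 24]) cube([24, 282, 172]);
  translate([187, 24, 24]) cube([24, 282, 172]);
}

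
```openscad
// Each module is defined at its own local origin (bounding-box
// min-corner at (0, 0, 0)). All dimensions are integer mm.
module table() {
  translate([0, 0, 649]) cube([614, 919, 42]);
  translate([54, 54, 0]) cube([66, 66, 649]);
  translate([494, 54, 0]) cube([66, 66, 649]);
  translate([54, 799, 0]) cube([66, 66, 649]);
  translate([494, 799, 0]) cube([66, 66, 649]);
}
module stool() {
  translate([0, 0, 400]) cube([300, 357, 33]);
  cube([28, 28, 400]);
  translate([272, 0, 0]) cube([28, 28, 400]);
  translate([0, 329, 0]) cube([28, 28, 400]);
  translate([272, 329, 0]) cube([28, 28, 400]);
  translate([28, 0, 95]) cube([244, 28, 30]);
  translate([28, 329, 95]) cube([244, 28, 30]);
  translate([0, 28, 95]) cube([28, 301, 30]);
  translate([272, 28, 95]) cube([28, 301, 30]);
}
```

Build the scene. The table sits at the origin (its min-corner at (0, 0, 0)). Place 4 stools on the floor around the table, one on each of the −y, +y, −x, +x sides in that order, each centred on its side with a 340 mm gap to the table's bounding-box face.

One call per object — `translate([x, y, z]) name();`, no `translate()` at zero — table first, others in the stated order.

table();
translate([157, -697, 0]) stool();
translate([157, 1259, 0]) stool();
translate([-640, 281, 0]) stool();
translate([954, 281, 0]) stool();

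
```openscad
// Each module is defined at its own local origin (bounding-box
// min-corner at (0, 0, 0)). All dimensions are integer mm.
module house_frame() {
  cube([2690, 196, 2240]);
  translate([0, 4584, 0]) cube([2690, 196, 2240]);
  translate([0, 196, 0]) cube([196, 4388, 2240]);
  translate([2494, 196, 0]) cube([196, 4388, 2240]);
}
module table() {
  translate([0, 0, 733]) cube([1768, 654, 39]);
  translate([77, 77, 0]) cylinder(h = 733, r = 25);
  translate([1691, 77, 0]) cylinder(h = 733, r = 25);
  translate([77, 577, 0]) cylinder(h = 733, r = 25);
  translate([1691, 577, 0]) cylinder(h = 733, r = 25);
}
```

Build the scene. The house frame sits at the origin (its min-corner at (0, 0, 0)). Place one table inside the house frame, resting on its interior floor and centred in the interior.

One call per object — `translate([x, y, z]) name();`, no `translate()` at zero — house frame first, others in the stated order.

house_frame();
translate([461, 2063, 0]) table();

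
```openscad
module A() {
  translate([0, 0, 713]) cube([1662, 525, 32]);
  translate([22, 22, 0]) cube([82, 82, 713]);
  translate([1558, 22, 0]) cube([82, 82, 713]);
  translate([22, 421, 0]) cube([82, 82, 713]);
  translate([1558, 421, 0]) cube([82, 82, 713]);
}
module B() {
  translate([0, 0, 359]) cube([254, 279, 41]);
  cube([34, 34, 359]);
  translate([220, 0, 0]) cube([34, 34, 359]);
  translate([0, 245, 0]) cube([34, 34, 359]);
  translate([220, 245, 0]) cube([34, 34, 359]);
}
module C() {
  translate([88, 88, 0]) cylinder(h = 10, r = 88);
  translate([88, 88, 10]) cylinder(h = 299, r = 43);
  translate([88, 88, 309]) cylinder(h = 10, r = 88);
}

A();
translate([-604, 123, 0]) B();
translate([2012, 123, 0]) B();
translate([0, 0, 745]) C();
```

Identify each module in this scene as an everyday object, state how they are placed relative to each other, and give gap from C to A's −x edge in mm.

The spool's min-x is at 0; the table's min-x is 0; gap = 0 mm.

A is a table. B is a stool. C is a spool. Two stools sit around the table at the −x, +x sides. The spool is on top of the table. The gap from the spool to the table's −x edge is 0 mm.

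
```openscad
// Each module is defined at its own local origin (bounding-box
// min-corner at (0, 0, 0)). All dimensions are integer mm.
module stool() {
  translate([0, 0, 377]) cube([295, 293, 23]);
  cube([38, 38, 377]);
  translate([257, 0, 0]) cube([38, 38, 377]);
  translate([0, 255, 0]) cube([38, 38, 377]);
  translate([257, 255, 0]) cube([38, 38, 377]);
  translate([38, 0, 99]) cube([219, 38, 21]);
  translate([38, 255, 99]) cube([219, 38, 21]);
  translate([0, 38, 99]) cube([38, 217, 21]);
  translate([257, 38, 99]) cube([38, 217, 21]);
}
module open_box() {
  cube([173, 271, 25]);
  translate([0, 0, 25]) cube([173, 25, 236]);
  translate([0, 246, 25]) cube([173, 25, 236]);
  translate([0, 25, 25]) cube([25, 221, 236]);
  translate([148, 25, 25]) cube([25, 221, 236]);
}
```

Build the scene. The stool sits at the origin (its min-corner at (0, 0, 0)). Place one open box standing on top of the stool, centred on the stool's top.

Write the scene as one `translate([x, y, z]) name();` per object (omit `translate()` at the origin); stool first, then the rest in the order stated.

stool();
translate([61, 11, 400]) open_box();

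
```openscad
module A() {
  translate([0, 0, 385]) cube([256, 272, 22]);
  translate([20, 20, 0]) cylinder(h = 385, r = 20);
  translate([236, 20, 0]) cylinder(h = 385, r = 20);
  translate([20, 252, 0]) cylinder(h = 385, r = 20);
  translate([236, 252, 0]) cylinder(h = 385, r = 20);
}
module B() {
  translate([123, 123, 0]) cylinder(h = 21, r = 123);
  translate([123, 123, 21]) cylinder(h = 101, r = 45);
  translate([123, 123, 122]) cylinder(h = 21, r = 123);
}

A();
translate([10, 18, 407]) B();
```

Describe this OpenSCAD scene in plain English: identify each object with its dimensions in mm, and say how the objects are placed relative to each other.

A is a four-legged stool. The seat is a 256×272×22 mm slab whose top surface is at z = 407 mm; four round legs, each 40 mm in diameter, run from the floor (z = 0) to the underside of the seat, each leg's axis is inset half a diameter from the nearest pair of seat edges (so the leg's bounding box is flush with the corner).

B is a spool: two coaxial disc flanges of radius 123 mm and thickness 21 mm, joined by a core cylinder of radius 45 mm and height 101 mm. The lower flange rests on z = 0 and the three cylinders share a vertical axis.

The spool is on top of the stool.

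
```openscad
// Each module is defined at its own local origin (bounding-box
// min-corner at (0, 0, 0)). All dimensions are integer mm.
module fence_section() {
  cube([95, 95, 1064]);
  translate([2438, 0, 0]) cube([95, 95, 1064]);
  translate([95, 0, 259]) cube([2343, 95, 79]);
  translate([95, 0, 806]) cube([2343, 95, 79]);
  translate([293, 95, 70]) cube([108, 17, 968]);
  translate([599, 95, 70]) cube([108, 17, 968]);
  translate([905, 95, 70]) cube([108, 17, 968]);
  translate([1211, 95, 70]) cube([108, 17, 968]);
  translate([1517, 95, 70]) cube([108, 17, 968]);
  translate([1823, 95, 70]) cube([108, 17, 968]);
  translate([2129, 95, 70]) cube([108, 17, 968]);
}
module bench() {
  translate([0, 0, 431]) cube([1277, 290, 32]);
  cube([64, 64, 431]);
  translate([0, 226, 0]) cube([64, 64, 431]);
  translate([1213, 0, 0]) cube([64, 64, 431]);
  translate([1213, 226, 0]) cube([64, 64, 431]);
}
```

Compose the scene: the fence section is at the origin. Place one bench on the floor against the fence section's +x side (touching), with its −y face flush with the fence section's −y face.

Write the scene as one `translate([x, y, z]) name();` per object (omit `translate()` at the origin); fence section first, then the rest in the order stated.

fence_section();
translate([2533, 0, 0]) bench();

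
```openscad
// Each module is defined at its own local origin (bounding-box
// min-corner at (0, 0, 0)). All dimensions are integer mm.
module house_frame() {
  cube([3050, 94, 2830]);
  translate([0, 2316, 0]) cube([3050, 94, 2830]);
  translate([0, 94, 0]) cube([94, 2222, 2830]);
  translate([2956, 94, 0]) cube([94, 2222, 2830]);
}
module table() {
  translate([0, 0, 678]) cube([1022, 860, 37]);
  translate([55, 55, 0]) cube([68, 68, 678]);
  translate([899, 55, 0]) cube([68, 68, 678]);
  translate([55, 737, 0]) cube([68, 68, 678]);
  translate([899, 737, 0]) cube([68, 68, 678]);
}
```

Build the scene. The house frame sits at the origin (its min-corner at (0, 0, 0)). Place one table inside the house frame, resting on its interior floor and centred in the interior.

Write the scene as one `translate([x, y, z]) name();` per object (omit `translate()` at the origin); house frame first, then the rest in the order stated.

house_frame();
translate([1014, 775, 0]) table();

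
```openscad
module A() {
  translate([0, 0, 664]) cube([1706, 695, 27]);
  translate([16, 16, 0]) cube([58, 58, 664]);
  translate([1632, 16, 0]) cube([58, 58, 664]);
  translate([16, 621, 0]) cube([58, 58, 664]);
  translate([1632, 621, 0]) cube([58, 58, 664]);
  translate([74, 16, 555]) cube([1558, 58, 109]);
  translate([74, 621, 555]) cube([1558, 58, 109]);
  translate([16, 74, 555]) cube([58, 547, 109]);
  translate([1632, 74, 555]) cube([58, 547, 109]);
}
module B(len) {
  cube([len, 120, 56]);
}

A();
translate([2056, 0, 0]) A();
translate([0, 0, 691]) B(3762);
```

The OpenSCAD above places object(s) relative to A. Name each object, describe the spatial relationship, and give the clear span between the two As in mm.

Second table starts at x = 2056; first ends at x = 1706; clear span = 2056 − 1706 = 350 mm.

A is a table. B is a beam. A beam spans the tops of two tables. The clear span between the two tables is 350 mm.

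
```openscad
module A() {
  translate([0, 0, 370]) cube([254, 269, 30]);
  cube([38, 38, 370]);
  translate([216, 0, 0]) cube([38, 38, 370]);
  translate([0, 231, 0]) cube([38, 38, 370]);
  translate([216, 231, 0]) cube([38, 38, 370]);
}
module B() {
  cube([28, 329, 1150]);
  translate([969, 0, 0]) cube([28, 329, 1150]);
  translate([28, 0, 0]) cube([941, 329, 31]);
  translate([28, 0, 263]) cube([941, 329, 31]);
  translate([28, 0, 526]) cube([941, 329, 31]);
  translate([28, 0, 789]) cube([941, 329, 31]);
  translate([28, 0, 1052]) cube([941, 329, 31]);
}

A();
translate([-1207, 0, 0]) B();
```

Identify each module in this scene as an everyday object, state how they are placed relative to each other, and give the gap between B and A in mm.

A is a stool. B is a bookshelf. The bookshelf is on the floor beside the stool on its −x side. The gap between the bookshelf and the stool is 210 mm.

The bookshelf's nearest face is 210 mm from the stool's −x face.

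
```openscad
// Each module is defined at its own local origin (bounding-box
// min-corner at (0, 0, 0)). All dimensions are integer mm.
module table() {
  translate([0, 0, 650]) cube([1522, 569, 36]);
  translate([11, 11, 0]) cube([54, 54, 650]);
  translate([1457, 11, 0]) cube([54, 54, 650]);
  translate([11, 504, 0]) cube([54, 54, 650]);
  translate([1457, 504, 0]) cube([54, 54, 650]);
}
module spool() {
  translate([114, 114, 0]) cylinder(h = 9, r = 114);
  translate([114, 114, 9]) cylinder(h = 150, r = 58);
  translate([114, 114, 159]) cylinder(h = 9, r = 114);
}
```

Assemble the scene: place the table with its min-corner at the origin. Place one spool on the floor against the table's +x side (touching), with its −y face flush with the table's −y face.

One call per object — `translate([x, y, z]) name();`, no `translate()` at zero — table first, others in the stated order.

table();
translate([1522, 0, 0]) spool();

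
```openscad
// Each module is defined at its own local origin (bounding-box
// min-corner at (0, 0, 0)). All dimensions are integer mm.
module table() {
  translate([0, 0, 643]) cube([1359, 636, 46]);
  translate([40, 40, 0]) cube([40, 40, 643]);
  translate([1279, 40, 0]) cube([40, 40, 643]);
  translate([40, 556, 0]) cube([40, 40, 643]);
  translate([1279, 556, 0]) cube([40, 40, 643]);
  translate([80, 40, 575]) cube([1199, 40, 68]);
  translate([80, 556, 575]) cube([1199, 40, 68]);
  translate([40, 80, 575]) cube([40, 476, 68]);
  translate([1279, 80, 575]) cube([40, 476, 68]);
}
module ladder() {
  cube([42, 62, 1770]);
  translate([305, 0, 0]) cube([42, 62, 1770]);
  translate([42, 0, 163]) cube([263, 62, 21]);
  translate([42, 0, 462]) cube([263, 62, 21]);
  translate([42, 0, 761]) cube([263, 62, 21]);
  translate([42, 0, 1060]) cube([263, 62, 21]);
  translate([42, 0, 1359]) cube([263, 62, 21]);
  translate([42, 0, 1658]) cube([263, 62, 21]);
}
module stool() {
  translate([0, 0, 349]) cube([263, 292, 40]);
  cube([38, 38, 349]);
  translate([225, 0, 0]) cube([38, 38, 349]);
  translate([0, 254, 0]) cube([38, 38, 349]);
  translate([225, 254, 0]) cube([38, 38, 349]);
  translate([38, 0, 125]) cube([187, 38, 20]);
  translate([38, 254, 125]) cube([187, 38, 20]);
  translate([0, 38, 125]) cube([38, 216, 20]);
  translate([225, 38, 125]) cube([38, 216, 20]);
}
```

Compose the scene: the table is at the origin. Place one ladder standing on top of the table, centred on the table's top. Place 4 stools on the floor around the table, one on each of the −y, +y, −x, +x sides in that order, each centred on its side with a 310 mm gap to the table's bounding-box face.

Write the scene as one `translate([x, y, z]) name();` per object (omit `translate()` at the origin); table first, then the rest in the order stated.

table();
translate([506, 287, 689]) ladder();
translate([548, -602, 0]) stool();
translate([548, 946, 0]) stool();
translate([-573, 172, 0]) stool();
translate([1669, 172, 0]) stool();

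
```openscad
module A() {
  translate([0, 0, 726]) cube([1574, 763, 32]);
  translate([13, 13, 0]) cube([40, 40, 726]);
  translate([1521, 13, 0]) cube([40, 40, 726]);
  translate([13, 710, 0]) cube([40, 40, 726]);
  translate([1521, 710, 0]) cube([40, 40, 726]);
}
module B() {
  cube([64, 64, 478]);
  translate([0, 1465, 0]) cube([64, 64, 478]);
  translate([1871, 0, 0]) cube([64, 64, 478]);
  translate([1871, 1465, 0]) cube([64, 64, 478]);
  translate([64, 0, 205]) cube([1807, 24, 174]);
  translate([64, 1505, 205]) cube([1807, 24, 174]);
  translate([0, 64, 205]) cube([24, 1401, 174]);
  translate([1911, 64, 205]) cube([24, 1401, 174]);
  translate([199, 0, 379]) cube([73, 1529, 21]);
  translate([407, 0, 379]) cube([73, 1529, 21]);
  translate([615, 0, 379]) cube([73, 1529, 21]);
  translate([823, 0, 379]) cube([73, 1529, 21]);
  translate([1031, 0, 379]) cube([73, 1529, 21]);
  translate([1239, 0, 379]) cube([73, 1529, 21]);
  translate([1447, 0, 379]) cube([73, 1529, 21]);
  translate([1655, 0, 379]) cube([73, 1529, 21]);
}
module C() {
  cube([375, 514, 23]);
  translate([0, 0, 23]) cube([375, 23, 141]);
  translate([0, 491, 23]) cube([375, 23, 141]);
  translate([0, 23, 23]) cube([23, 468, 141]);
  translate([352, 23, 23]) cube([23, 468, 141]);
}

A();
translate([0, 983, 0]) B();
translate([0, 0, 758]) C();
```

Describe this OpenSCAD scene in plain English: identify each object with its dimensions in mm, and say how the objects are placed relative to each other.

A is a table with a 1574×763 mm rectangular top, 32 mm thick, top surface at z = 758 mm, supported by four 40×40 mm square legs, each inset 13 mm from the nearest pair of top edges, running from the floor.

B is a bed frame 1935 mm long (x) by 1529 mm wide (y). Four 64×64 mm corner posts, 478 mm tall, at the corners of the footprint. Four rails of 24 mm thickness and 174 mm height run between adjacent posts with their undersides at z = 205 mm, their outer faces flush with the outside of the frame (the two x-running rails run between the posts' inner faces; the two y-running rails run between the posts' inner faces). 8 slats, each 73 mm wide (x) and 21 mm thick, lie across the top of the two x-running rails, running the full 1529 mm width of the frame in y; the slats are evenly spaced along x between the inner faces of the end posts with equal gaps (rounded down to the nearest mm) at the −x end and between each pair — any rounding remainder accumulates at the +x end.

C is an open storage box with external size 375×514×164 mm and wall thickness 23 mm (the base is also 23 mm thick). The base covers the whole footprint; the four walls stand on the base, with the y-facing walls full-width and the x-facing walls fitting between their inner faces.

The bed frame is on the floor beside the table on its +y side. The open box is on top of the table.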